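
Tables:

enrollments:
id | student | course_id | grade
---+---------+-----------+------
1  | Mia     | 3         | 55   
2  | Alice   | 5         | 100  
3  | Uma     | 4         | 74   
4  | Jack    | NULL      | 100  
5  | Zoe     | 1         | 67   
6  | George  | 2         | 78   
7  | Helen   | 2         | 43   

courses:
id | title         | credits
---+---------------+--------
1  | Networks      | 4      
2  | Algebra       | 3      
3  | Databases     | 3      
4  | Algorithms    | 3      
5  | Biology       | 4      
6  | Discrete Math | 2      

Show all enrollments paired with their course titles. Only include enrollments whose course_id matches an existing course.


INNER JOIN keeps only enrollments rows whose course_id matches an id in courses. Walk through each enrollment:
  - enrollment 1 (Mia): course_id=3 -> matches Databases
  - enrollment 2 (Alice): course_id=5 -> matches Biology
  - enrollment 3 (Uma): course_id=4 -> matches Algorithms
  - enrollment 4 (Jack): course_id=NULL, no match -> dropped
  - enrollment 5 (Zoe): course_id=1 -> matches Networks
  - enrollment 6 (George): course_id=2 -> matches Algebra
  - enrollment 7 (Helen): course_id=2 -> matches Algebra
So 1 of 7 rows is dropped.

SQL:
SELECT a.student, b.title AS course
FROM enrollments a
INNER JOIN courses b ON a.course_id = b.id

Result:
student | course    
--------+-----------
Mia     | Databases 
Alice   | Biology   
Uma     | Algorithms
Zoe     | Networks  
George  | Algebra   
Helen   | Algebra   


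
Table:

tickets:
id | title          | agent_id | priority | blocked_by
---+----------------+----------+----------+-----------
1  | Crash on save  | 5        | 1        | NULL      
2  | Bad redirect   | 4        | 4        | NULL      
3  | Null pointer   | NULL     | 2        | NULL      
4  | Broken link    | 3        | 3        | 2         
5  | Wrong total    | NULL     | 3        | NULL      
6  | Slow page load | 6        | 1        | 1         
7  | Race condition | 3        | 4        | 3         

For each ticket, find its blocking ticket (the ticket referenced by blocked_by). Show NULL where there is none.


This is a self-join: tickets is joined to a second copy of itself, matching each row's blocked_by to another row's id. Use LEFT JOIN so rows with blocked_by=NULL are kept.
  - ticket 1 (Crash on save): blocked_by=NULL -> NULL
  - ticket 2 (Bad redirect): blocked_by=NULL -> NULL
  - ticket 3 (Null pointer): blocked_by=NULL -> NULL
  - ticket 4 (Broken link): blocked_by=2 -> Bad redirect
  - ticket 5 (Wrong total): blocked_by=NULL -> NULL
  - ticket 6 (Slow page load): blocked_by=1 -> Crash on save
  - ticket 7 (Race condition): blocked_by=3 -> Null pointer

SQL:
SELECT a.title AS item, b.title AS blocked_by
FROM tickets a
LEFT JOIN tickets b ON a.blocked_by = b.id

Result:
item           | blocked_by   
---------------+--------------
Crash on save  | NULL         
Bad redirect   | NULL         
Null pointer   | NULL         
Broken link    | Bad redirect 
Wrong total    | NULL         
Slow page load | Crash on save
Race condition | Null pointer 


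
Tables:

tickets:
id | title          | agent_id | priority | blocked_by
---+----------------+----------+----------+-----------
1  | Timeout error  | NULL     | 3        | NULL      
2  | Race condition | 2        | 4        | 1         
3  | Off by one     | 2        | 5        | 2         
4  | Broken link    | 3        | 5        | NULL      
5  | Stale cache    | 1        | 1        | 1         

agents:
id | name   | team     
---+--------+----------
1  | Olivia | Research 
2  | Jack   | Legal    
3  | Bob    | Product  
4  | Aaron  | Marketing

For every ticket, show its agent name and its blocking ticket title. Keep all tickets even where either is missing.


Two LEFT JOINs from the same base table tickets: one to agents via agent_id, one to tickets itself via blocked_by. Both are LEFT so every ticket is preserved.
Match against agents:
  - ticket 1 (Timeout error): agent_id=NULL, no match -> kept with NULL
  - ticket 2 (Race condition): agent_id=2 -> matches Jack
  - ticket 3 (Off by one): agent_id=2 -> matches Jack
  - ticket 4 (Broken link): agent_id=3 -> matches Bob
  - ticket 5 (Stale cache): agent_id=1 -> matches Olivia
Match against tickets (self):
  - ticket 1 (Timeout error): blocked_by=NULL -> NULL
  - ticket 2 (Race condition): blocked_by=1 -> Timeout error
  - ticket 3 (Off by one): blocked_by=2 -> Race condition
  - ticket 4 (Broken link): blocked_by=NULL -> NULL
  - ticket 5 (Stale cache): blocked_by=1 -> Timeout error

SQL:
SELECT a.title, b.name AS agent, c.title AS blocked_by
FROM tickets a
LEFT JOIN agents b ON a.agent_id = b.id
LEFT JOIN tickets c ON a.blocked_by = c.id

Result:
title          | agent  | blocked_by    
---------------+--------+---------------
Timeout error  | NULL   | NULL          
Race condition | Jack   | Timeout error 
Off by one     | Jack   | Race condition
Broken link    | Bob    | NULL          
Stale cache    | Olivia | Timeout error 


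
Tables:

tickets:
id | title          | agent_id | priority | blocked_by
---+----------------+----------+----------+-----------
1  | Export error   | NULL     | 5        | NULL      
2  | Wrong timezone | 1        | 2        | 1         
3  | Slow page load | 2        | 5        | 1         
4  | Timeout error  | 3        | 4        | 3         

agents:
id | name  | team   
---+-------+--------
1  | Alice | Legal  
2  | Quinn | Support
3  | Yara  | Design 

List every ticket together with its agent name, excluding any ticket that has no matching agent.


INNER JOIN keeps only tickets rows whose agent_id matches an id in agents. Walk through each ticket:
  - ticket 1 (Export error): agent_id=NULL, no match -> dropped
  - ticket 2 (Wrong timezone): agent_id=1 -> matches Alice
  - ticket 3 (Slow page load): agent_id=2 -> matches Quinn
  - ticket 4 (Timeout error): agent_id=3 -> matches Yara
So 1 of 4 rows is dropped.

SQL:
SELECT a.title, b.name AS agent
FROM tickets a
INNER JOIN agents b ON a.agent_id = b.id

Result:
title          | agent
---------------+------
Wrong timezone | Alice
Slow page load | Quinn
Timeout error  | Yara 


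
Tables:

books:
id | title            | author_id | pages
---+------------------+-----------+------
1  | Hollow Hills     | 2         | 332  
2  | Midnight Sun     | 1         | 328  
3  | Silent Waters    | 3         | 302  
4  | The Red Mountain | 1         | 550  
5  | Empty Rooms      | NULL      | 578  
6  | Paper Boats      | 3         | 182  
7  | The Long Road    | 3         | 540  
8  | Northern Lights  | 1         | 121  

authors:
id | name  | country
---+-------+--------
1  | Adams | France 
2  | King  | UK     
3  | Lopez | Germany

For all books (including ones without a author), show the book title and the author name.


LEFT JOIN keeps every row from books (the left table); where author_id has no match in authors, the author columns become NULL. Walk through each book:
  - book 1 (Hollow Hills): author_id=2 -> matches King
  - book 2 (Midnight Sun): author_id=1 -> matches Adams
  - book 3 (Silent Waters): author_id=3 -> matches Lopez
  - book 4 (The Red Mountain): author_id=1 -> matches Adams
  - book 5 (Empty Rooms): author_id=NULL, no match -> kept with NULL
  - book 6 (Paper Boats): author_id=3 -> matches Lopez
  - book 7 (The Long Road): author_id=3 -> matches Lopez
  - book 8 (Northern Lights): author_id=1 -> matches Adams
All 8 rows appear; 1 has NULL author.

SQL:
SELECT a.title, b.name AS author
FROM books a
LEFT JOIN authors b ON a.author_id = b.id

Result:
title            | author
-----------------+-------
Hollow Hills     | King  
Midnight Sun     | Adams 
Silent Waters    | Lopez 
The Red Mountain | Adams 
Empty Rooms      | NULL  
Paper Boats      | Lopez 
The Long Road    | Lopez 
Northern Lights  | Adams 


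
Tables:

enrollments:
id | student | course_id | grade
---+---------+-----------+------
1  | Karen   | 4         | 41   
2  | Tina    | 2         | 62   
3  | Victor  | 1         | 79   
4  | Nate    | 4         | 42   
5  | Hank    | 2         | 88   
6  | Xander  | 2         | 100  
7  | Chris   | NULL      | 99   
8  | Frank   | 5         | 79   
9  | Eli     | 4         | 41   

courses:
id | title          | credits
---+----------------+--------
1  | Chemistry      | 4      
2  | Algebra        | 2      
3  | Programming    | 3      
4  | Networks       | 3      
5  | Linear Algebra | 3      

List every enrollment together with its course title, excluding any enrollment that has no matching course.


INNER JOIN keeps only enrollments rows whose course_id matches an id in courses. Walk through each enrollment:
  - enrollment 1 (Karen): course_id=4 -> matches Networks
  - enrollment 2 (Tina): course_id=2 -> matches Algebra
  - enrollment 3 (Victor): course_id=1 -> matches Chemistry
  - enrollment 4 (Nate): course_id=4 -> matches Networks
  - enrollment 5 (Hank): course_id=2 -> matches Algebra
  - enrollment 6 (Xander): course_id=2 -> matches Algebra
  - enrollment 7 (Chris): course_id=NULL, no match -> dropped
  - enrollment 8 (Frank): course_id=5 -> matches Linear Algebra
  - enrollment 9 (Eli): course_id=4 -> matches Networks
So 1 of 9 rows is dropped.

SQL:
SELECT a.student, b.title AS course
FROM enrollments a
INNER JOIN courses b ON a.course_id = b.id

Result:
student | course        
--------+---------------
Karen   | Networks      
Tina    | Algebra       
Victor  | Chemistry     
Nate    | Networks      
Hank    | Algebra       
Xander  | Algebra       
Frank   | Linear Algebra
Eli     | Networks      


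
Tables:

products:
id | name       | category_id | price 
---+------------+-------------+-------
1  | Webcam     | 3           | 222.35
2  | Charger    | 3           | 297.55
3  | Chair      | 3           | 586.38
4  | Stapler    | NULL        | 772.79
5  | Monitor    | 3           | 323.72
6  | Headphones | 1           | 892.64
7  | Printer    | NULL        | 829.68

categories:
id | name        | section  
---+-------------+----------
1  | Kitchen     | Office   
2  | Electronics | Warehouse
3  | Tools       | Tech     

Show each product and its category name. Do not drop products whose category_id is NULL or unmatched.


LEFT JOIN keeps every row from products (the left table); where category_id has no match in categories, the category columns become NULL. Walk through each product:
  - product 1 (Webcam): category_id=3 -> matches Tools
  - product 2 (Charger): category_id=3 -> matches Tools
  - product 3 (Chair): category_id=3 -> matches Tools
  - product 4 (Stapler): category_id=NULL, no match -> kept with NULL
  - product 5 (Monitor): category_id=3 -> matches Tools
  - product 6 (Headphones): category_id=1 -> matches Kitchen
  - product 7 (Printer): category_id=NULL, no match -> kept with NULL
All 7 rows appear; 2 have NULL category.

SQL:
SELECT a.name, b.name AS category
FROM products a
LEFT JOIN categories b ON a.category_id = b.id

Result:
name       | category
-----------+---------
Webcam     | Tools   
Charger    | Tools   
Chair      | Tools   
Stapler    | NULL    
Monitor    | Tools   
Headphones | Kitchen 
Printer    | NULL    


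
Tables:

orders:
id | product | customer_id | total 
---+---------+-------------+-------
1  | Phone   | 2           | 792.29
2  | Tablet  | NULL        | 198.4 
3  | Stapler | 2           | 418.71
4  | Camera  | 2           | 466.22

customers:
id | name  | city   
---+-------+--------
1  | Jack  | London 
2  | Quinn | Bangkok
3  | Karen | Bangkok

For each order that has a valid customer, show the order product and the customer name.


INNER JOIN keeps only orders rows whose customer_id matches an id in customers. Walk through each order:
  - order 1 (Phone): customer_id=2 -> matches Quinn
  - order 2 (Tablet): customer_id=NULL, no match -> dropped
  - order 3 (Stapler): customer_id=2 -> matches Quinn
  - order 4 (Camera): customer_id=2 -> matches Quinn
So 1 of 4 rows is dropped.

SQL:
SELECT a.product, b.name AS customer
FROM orders a
INNER JOIN customers b ON a.customer_id = b.id

Result:
product | customer
--------+---------
Phone   | Quinn   
Stapler | Quinn   
Camera  | Quinn   


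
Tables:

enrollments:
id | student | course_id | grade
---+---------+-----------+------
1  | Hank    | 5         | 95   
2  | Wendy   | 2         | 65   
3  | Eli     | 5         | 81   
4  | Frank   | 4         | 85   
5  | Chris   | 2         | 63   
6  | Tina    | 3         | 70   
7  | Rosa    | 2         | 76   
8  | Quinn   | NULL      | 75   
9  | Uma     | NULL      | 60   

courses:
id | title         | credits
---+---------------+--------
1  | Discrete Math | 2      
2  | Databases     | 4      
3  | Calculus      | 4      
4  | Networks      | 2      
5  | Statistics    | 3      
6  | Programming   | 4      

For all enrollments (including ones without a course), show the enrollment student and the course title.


LEFT JOIN keeps every row from enrollments (the left table); where course_id has no match in courses, the course columns become NULL. Walk through each enrollment:
  - enrollment 1 (Hank): course_id=5 -> matches Statistics
  - enrollment 2 (Wendy): course_id=2 -> matches Databases
  - enrollment 3 (Eli): course_id=5 -> matches Statistics
  - enrollment 4 (Frank): course_id=4 -> matches Networks
  - enrollment 5 (Chris): course_id=2 -> matches Databases
  - enrollment 6 (Tina): course_id=3 -> matches Calculus
  - enrollment 7 (Rosa): course_id=2 -> matches Databases
  - enrollment 8 (Quinn): course_id=NULL, no match -> kept with NULL
  - enrollment 9 (Uma): course_id=NULL, no match -> kept with NULL
All 9 rows appear; 2 have NULL course.

SQL:
SELECT a.student, b.title AS course
FROM enrollments a
LEFT JOIN courses b ON a.course_id = b.id

Result:
student | course    
--------+-----------
Hank    | Statistics
Wendy   | Databases 
Eli     | Statistics
Frank   | Networks  
Chris   | Databases 
Tina    | Calculus  
Rosa    | Databases 
Quinn   | NULL      
Uma     | NULL      


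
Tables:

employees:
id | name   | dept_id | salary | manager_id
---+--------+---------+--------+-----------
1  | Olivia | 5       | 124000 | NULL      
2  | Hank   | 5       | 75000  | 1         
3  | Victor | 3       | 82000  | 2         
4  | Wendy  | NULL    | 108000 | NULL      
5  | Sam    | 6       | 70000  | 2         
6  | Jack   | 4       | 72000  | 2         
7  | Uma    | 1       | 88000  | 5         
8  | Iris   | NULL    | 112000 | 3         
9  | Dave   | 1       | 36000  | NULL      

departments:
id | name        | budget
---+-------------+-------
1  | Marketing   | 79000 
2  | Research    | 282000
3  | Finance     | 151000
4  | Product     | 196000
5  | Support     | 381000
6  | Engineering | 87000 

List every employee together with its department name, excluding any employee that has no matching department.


INNER JOIN keeps only employees rows whose dept_id matches an id in departments. Walk through each employee:
  - employee 1 (Olivia): dept_id=5 -> matches Support
  - employee 2 (Hank): dept_id=5 -> matches Support
  - employee 3 (Victor): dept_id=3 -> matches Finance
  - employee 4 (Wendy): dept_id=NULL, no match -> dropped
  - employee 5 (Sam): dept_id=6 -> matches Engineering
  - employee 6 (Jack): dept_id=4 -> matches Product
  - employee 7 (Uma): dept_id=1 -> matches Marketing
  - employee 8 (Iris): dept_id=NULL, no match -> dropped
  - employee 9 (Dave): dept_id=1 -> matches Marketing
So 2 of 9 rows are dropped.

SQL:
SELECT a.name, b.name AS department
FROM employees a
INNER JOIN departments b ON a.dept_id = b.id

Result:
name   | department 
-------+------------
Olivia | Support    
Hank   | Support    
Victor | Finance    
Sam    | Engineering
Jack   | Product    
Uma    | Marketing  
Dave   | Marketing  


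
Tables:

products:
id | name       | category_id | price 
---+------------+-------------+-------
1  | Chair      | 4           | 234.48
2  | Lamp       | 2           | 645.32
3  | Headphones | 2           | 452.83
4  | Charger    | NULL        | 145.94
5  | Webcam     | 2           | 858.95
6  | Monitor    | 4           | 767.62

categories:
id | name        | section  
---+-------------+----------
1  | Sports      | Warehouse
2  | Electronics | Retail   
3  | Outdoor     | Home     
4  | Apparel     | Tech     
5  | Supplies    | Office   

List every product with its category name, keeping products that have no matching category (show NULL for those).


LEFT JOIN keeps every row from products (the left table); where category_id has no match in categories, the category columns become NULL. Walk through each product:
  - product 1 (Chair): category_id=4 -> matches Apparel
  - product 2 (Lamp): category_id=2 -> matches Electronics
  - product 3 (Headphones): category_id=2 -> matches Electronics
  - product 4 (Charger): category_id=NULL, no match -> kept with NULL
  - product 5 (Webcam): category_id=2 -> matches Electronics
  - product 6 (Monitor): category_id=4 -> matches Apparel
All 6 rows appear; 1 has NULL category.

SQL:
SELECT a.name, b.name AS category
FROM products a
LEFT JOIN categories b ON a.category_id = b.id

Result:
name       | category   
-----------+------------
Chair      | Apparel    
Lamp       | Electronics
Headphones | Electronics
Charger    | NULL       
Webcam     | Electronics
Monitor    | Apparel    


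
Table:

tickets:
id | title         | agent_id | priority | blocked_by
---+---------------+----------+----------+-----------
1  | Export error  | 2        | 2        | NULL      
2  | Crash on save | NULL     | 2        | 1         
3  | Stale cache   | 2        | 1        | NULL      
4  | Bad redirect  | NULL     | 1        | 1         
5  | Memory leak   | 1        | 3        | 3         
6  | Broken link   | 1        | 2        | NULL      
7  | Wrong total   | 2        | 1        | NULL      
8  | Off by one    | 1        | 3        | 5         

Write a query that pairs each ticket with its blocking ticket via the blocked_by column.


This is a self-join: tickets is joined to a second copy of itself, matching each row's blocked_by to another row's id. Use LEFT JOIN so rows with blocked_by=NULL are kept.
  - ticket 1 (Export error): blocked_by=NULL -> NULL
  - ticket 2 (Crash on save): blocked_by=1 -> Export error
  - ticket 3 (Stale cache): blocked_by=NULL -> NULL
  - ticket 4 (Bad redirect): blocked_by=1 -> Export error
  - ticket 5 (Memory leak): blocked_by=3 -> Stale cache
  - ticket 6 (Broken link): blocked_by=NULL -> NULL
  - ticket 7 (Wrong total): blocked_by=NULL -> NULL
  - ticket 8 (Off by one): blocked_by=5 -> Memory leak

SQL:
SELECT a.title AS item, b.title AS blocked_by
FROM tickets a
LEFT JOIN tickets b ON a.blocked_by = b.id

Result:
item          | blocked_by  
--------------+-------------
Export error  | NULL        
Crash on save | Export error
Stale cache   | NULL        
Bad redirect  | Export error
Memory leak   | Stale cache 
Broken link   | NULL        
Wrong total   | NULL        
Off by one    | Memory leak 


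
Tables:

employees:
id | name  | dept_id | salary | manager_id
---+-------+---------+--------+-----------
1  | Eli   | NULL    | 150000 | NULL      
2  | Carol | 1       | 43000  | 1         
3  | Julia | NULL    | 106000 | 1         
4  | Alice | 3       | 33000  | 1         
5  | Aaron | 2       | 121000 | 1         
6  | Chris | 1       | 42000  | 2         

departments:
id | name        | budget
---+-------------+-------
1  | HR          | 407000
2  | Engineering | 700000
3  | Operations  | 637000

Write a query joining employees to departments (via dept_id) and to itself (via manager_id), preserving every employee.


Two LEFT JOINs from the same base table employees: one to departments via dept_id, one to employees itself via manager_id. Both are LEFT so every employee is preserved.
Match against departments:
  - employee 1 (Eli): dept_id=NULL, no match -> kept with NULL
  - employee 2 (Carol): dept_id=1 -> matches HR
  - employee 3 (Julia): dept_id=NULL, no match -> kept with NULL
  - employee 4 (Alice): dept_id=3 -> matches Operations
  - employee 5 (Aaron): dept_id=2 -> matches Engineering
  - employee 6 (Chris): dept_id=1 -> matches HR
Match against employees (self):
  - employee 1 (Eli): manager_id=NULL -> NULL
  - employee 2 (Carol): manager_id=1 -> Eli
  - employee 3 (Julia): manager_id=1 -> Eli
  - employee 4 (Alice): manager_id=1 -> Eli
  - employee 5 (Aaron): manager_id=1 -> Eli
  - employee 6 (Chris): manager_id=2 -> Carol

SQL:
SELECT a.name, b.name AS department, c.name AS manager
FROM employees a
LEFT JOIN departments b ON a.dept_id = b.id
LEFT JOIN employees c ON a.manager_id = c.id

Result:
name  | department  | manager
------+-------------+--------
Eli   | NULL        | NULL   
Carol | HR          | Eli    
Julia | NULL        | Eli    
Alice | Operations  | Eli    
Aaron | Engineering | Eli    
Chris | HR          | Carol  


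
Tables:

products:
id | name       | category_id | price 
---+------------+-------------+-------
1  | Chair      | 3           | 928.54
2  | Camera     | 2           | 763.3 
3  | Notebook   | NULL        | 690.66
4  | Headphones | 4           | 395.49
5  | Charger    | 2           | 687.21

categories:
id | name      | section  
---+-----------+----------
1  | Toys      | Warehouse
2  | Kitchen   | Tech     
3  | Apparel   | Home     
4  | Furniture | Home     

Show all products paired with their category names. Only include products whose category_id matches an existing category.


INNER JOIN keeps only products rows whose category_id matches an id in categories. Walk through each product:
  - product 1 (Chair): category_id=3 -> matches Apparel
  - product 2 (Camera): category_id=2 -> matches Kitchen
  - product 3 (Notebook): category_id=NULL, no match -> dropped
  - product 4 (Headphones): category_id=4 -> matches Furniture
  - product 5 (Charger): category_id=2 -> matches Kitchen
So 1 of 5 rows is dropped.

SQL:
SELECT a.name, b.name AS category
FROM products a
INNER JOIN categories b ON a.category_id = b.id

Result:
name       | category 
-----------+----------
Chair      | Apparel  
Camera     | Kitchen  
Headphones | Furniture
Charger    | Kitchen  


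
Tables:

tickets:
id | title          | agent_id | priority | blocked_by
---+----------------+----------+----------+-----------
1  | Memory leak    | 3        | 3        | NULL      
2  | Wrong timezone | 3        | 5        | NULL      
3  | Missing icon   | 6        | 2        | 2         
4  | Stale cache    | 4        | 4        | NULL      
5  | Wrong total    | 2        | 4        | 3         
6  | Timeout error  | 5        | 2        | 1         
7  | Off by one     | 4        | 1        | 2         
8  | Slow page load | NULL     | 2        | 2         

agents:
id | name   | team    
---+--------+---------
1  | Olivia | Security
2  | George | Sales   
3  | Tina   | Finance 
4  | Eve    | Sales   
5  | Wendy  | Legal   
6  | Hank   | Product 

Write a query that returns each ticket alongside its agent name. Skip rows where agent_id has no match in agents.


INNER JOIN keeps only tickets rows whose agent_id matches an id in agents. Walk through each ticket:
  - ticket 1 (Memory leak): agent_id=3 -> matches Tina
  - ticket 2 (Wrong timezone): agent_id=3 -> matches Tina
  - ticket 3 (Missing icon): agent_id=6 -> matches Hank
  - ticket 4 (Stale cache): agent_id=4 -> matches Eve
  - ticket 5 (Wrong total): agent_id=2 -> matches George
  - ticket 6 (Timeout error): agent_id=5 -> matches Wendy
  - ticket 7 (Off by one): agent_id=4 -> matches Eve
  - ticket 8 (Slow page load): agent_id=NULL, no match -> dropped
So 1 of 8 rows is dropped.

SQL:
SELECT a.title, b.name AS agent
FROM tickets a
INNER JOIN agents b ON a.agent_id = b.id

Result:
title          | agent 
---------------+-------
Memory leak    | Tina  
Wrong timezone | Tina  
Missing icon   | Hank  
Stale cache    | Eve   
Wrong total    | George
Timeout error  | Wendy 
Off by one     | Eve   


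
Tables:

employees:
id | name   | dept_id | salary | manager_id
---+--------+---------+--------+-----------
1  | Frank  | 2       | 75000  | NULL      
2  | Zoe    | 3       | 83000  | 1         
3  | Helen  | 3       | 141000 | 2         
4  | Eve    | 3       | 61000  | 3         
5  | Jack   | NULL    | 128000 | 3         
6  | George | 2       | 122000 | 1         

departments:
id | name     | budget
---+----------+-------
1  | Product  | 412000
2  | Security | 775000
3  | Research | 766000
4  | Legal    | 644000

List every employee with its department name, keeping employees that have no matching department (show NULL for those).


LEFT JOIN keeps every row from employees (the left table); where dept_id has no match in departments, the department columns become NULL. Walk through each employee:
  - employee 1 (Frank): dept_id=2 -> matches Security
  - employee 2 (Zoe): dept_id=3 -> matches Research
  - employee 3 (Helen): dept_id=3 -> matches Research
  - employee 4 (Eve): dept_id=3 -> matches Research
  - employee 5 (Jack): dept_id=NULL, no match -> kept with NULL
  - employee 6 (George): dept_id=2 -> matches Security
All 6 rows appear; 1 has NULL department.

SQL:
SELECT a.name, b.name AS department
FROM employees a
LEFT JOIN departments b ON a.dept_id = b.id

Result:
name   | department
-------+-----------
Frank  | Security  
Zoe    | Research  
Helen  | Research  
Eve    | Research  
Jack   | NULL      
George | Security  


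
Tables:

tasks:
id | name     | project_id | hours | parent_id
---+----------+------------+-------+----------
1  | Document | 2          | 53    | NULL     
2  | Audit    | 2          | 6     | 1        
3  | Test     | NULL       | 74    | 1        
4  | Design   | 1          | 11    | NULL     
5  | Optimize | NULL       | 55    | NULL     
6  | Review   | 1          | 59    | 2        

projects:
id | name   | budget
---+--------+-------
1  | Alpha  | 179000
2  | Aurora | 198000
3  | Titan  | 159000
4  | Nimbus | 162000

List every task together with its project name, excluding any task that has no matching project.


INNER JOIN keeps only tasks rows whose project_id matches an id in projects. Walk through each task:
  - task 1 (Document): project_id=2 -> matches Aurora
  - task 2 (Audit): project_id=2 -> matches Aurora
  - task 3 (Test): project_id=NULL, no match -> dropped
  - task 4 (Design): project_id=1 -> matches Alpha
  - task 5 (Optimize): project_id=NULL, no match -> dropped
  - task 6 (Review): project_id=1 -> matches Alpha
So 2 of 6 rows are dropped.

SQL:
SELECT a.name, b.name AS project
FROM tasks a
INNER JOIN projects b ON a.project_id = b.id

Result:
name     | project
---------+--------
Document | Aurora 
Audit    | Aurora 
Design   | Alpha  
Review   | Alpha  


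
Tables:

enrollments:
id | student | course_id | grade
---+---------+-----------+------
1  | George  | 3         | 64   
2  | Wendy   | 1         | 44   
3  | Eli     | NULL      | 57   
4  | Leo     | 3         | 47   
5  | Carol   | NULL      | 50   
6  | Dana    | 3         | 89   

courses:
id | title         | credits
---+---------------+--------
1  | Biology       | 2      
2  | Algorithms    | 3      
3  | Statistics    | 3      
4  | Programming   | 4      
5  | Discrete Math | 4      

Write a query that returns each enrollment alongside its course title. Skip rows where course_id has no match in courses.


INNER JOIN keeps only enrollments rows whose course_id matches an id in courses. Walk through each enrollment:
  - enrollment 1 (George): course_id=3 -> matches Statistics
  - enrollment 2 (Wendy): course_id=1 -> matches Biology
  - enrollment 3 (Eli): course_id=NULL, no match -> dropped
  - enrollment 4 (Leo): course_id=3 -> matches Statistics
  - enrollment 5 (Carol): course_id=NULL, no match -> dropped
  - enrollment 6 (Dana): course_id=3 -> matches Statistics
So 2 of 6 rows are dropped.

SQL:
SELECT a.student, b.title AS course
FROM enrollments a
INNER JOIN courses b ON a.course_id = b.id

Result:
student | course    
--------+-----------
George  | Statistics
Wendy   | Biology   
Leo     | Statistics
Dana    | Statistics


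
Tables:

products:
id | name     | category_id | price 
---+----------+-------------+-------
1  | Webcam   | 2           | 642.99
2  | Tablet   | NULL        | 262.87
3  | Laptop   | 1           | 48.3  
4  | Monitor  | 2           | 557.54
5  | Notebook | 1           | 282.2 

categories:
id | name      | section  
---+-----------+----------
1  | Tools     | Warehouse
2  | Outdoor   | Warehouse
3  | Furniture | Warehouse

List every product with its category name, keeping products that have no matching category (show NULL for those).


LEFT JOIN keeps every row from products (the left table); where category_id has no match in categories, the category columns become NULL. Walk through each product:
  - product 1 (Webcam): category_id=2 -> matches Outdoor
  - product 2 (Tablet): category_id=NULL, no match -> kept with NULL
  - product 3 (Laptop): category_id=1 -> matches Tools
  - product 4 (Monitor): category_id=2 -> matches Outdoor
  - product 5 (Notebook): category_id=1 -> matches Tools
All 5 rows appear; 1 has NULL category.

SQL:
SELECT a.name, b.name AS category
FROM products a
LEFT JOIN categories b ON a.category_id = b.id

Result:
name     | category
---------+---------
Webcam   | Outdoor 
Tablet   | NULL    
Laptop   | Tools   
Monitor  | Outdoor 
Notebook | Tools   


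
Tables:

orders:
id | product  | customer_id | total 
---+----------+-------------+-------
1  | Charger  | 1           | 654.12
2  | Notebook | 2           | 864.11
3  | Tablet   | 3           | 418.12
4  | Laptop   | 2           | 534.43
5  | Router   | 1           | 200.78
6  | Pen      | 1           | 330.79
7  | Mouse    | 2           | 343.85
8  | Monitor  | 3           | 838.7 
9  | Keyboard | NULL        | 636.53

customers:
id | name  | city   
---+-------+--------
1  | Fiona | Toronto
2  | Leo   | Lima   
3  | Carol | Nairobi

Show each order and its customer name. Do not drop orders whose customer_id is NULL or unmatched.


LEFT JOIN keeps every row from orders (the left table); where customer_id has no match in customers, the customer columns become NULL. Walk through each order:
  - order 1 (Charger): customer_id=1 -> matches Fiona
  - order 2 (Notebook): customer_id=2 -> matches Leo
  - order 3 (Tablet): customer_id=3 -> matches Carol
  - order 4 (Laptop): customer_id=2 -> matches Leo
  - order 5 (Router): customer_id=1 -> matches Fiona
  - order 6 (Pen): customer_id=1 -> matches Fiona
  - order 7 (Mouse): customer_id=2 -> matches Leo
  - order 8 (Monitor): customer_id=3 -> matches Carol
  - order 9 (Keyboard): customer_id=NULL, no match -> kept with NULL
All 9 rows appear; 1 has NULL customer.

SQL:
SELECT a.product, b.name AS customer
FROM orders a
LEFT JOIN customers b ON a.customer_id = b.id

Result:
product  | customer
---------+---------
Charger  | Fiona   
Notebook | Leo     
Tablet   | Carol   
Laptop   | Leo     
Router   | Fiona   
Pen      | Fiona   
Mouse    | Leo     
Monitor  | Carol   
Keyboard | NULL    


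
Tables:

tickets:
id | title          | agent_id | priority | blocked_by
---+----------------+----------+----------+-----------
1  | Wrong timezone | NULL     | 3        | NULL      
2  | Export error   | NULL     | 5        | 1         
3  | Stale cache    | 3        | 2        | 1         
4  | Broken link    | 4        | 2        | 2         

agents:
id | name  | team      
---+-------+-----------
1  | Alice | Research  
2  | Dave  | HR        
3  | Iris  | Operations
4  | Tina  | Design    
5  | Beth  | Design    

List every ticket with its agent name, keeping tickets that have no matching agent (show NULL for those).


LEFT JOIN keeps every row from tickets (the left table); where agent_id has no match in agents, the agent columns become NULL. Walk through each ticket:
  - ticket 1 (Wrong timezone): agent_id=NULL, no match -> kept with NULL
  - ticket 2 (Export error): agent_id=NULL, no match -> kept with NULL
  - ticket 3 (Stale cache): agent_id=3 -> matches Iris
  - ticket 4 (Broken link): agent_id=4 -> matches Tina
All 4 rows appear; 2 have NULL agent.

SQL:
SELECT a.title, b.name AS agent
FROM tickets a
LEFT JOIN agents b ON a.agent_id = b.id

Result:
title          | agent
---------------+------
Wrong timezone | NULL 
Export error   | NULL 
Stale cache    | Iris 
Broken link    | Tina 


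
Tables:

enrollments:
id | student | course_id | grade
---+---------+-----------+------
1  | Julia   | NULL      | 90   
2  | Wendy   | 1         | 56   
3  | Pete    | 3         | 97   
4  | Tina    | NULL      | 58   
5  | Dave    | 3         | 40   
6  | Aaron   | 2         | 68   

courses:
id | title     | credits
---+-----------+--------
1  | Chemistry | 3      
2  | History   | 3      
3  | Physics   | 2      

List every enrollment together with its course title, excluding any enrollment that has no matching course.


INNER JOIN keeps only enrollments rows whose course_id matches an id in courses. Walk through each enrollment:
  - enrollment 1 (Julia): course_id=NULL, no match -> dropped
  - enrollment 2 (Wendy): course_id=1 -> matches Chemistry
  - enrollment 3 (Pete): course_id=3 -> matches Physics
  - enrollment 4 (Tina): course_id=NULL, no match -> dropped
  - enrollment 5 (Dave): course_id=3 -> matches Physics
  - enrollment 6 (Aaron): course_id=2 -> matches History
So 2 of 6 rows are dropped.

SQL:
SELECT a.student, b.title AS course
FROM enrollments a
INNER JOIN courses b ON a.course_id = b.id

Result:
student | course   
--------+----------
Wendy   | Chemistry
Pete    | Physics  
Dave    | Physics  
Aaron   | History  


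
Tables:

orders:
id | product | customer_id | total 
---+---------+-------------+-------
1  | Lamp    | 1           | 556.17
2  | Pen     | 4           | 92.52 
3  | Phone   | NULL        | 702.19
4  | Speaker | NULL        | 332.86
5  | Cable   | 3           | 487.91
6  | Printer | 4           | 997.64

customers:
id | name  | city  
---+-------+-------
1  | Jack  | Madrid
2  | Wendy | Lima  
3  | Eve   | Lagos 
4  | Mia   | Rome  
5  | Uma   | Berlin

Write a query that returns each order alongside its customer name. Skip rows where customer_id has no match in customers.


INNER JOIN keeps only orders rows whose customer_id matches an id in customers. Walk through each order:
  - order 1 (Lamp): customer_id=1 -> matches Jack
  - order 2 (Pen): customer_id=4 -> matches Mia
  - order 3 (Phone): customer_id=NULL, no match -> dropped
  - order 4 (Speaker): customer_id=NULL, no match -> dropped
  - order 5 (Cable): customer_id=3 -> matches Eve
  - order 6 (Printer): customer_id=4 -> matches Mia
So 2 of 6 rows are dropped.

SQL:
SELECT a.product, b.name AS customer
FROM orders a
INNER JOIN customers b ON a.customer_id = b.id

Result:
product | customer
--------+---------
Lamp    | Jack    
Pen     | Mia     
Cable   | Eve     
Printer | Mia     


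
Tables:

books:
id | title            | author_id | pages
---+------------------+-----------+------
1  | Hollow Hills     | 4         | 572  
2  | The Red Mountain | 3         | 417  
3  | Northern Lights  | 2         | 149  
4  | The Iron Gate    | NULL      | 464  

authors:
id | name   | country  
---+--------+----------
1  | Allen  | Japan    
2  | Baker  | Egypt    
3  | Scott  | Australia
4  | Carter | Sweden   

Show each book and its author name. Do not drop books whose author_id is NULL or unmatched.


LEFT JOIN keeps every row from books (the left table); where author_id has no match in authors, the author columns become NULL. Walk through each book:
  - book 1 (Hollow Hills): author_id=4 -> matches Carter
  - book 2 (The Red Mountain): author_id=3 -> matches Scott
  - book 3 (Northern Lights): author_id=2 -> matches Baker
  - book 4 (The Iron Gate): author_id=NULL, no match -> kept with NULL
All 4 rows appear; 1 has NULL author.

SQL:
SELECT a.title, b.name AS author
FROM books a
LEFT JOIN authors b ON a.author_id = b.id

Result:
title            | author
-----------------+-------
Hollow Hills     | Carter
The Red Mountain | Scott 
Northern Lights  | Baker 
The Iron Gate    | NULL  


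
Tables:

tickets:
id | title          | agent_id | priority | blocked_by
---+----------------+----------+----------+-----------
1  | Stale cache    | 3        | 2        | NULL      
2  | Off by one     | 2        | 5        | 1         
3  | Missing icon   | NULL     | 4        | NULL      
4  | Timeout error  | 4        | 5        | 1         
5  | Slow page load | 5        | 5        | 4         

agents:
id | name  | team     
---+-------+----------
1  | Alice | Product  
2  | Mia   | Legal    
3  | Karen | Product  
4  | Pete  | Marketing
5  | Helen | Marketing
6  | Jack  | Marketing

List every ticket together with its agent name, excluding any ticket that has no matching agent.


INNER JOIN keeps only tickets rows whose agent_id matches an id in agents. Walk through each ticket:
  - ticket 1 (Stale cache): agent_id=3 -> matches Karen
  - ticket 2 (Off by one): agent_id=2 -> matches Mia
  - ticket 3 (Missing icon): agent_id=NULL, no match -> dropped
  - ticket 4 (Timeout error): agent_id=4 -> matches Pete
  - ticket 5 (Slow page load): agent_id=5 -> matches Helen
So 1 of 5 rows is dropped.

SQL:
SELECT a.title, b.name AS agent
FROM tickets a
INNER JOIN agents b ON a.agent_id = b.id

Result:
title          | agent
---------------+------
Stale cache    | Karen
Off by one     | Mia  
Timeout error  | Pete 
Slow page load | Helen


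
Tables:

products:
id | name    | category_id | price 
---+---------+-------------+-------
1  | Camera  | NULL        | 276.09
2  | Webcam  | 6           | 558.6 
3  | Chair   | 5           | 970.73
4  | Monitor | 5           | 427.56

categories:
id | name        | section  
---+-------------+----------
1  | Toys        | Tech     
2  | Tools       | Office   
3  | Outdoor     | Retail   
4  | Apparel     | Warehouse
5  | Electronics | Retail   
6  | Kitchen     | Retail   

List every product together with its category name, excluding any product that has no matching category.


INNER JOIN keeps only products rows whose category_id matches an id in categories. Walk through each product:
  - product 1 (Camera): category_id=NULL, no match -> dropped
  - product 2 (Webcam): category_id=6 -> matches Kitchen
  - product 3 (Chair): category_id=5 -> matches Electronics
  - product 4 (Monitor): category_id=5 -> matches Electronics
So 1 of 4 rows is dropped.

SQL:
SELECT a.name, b.name AS category
FROM products a
INNER JOIN categories b ON a.category_id = b.id

Result:
name    | category   
--------+------------
Webcam  | Kitchen    
Chair   | Electronics
Monitor | Electronics


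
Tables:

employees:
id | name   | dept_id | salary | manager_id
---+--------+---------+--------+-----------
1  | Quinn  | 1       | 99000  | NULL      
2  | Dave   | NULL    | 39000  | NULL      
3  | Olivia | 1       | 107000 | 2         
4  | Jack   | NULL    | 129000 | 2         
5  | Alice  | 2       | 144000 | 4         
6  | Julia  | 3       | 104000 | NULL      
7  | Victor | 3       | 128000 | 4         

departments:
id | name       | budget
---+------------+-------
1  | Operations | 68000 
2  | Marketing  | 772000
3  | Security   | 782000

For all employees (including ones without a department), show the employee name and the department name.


LEFT JOIN keeps every row from employees (the left table); where dept_id has no match in departments, the department columns become NULL. Walk through each employee:
  - employee 1 (Quinn): dept_id=1 -> matches Operations
  - employee 2 (Dave): dept_id=NULL, no match -> kept with NULL
  - employee 3 (Olivia): dept_id=1 -> matches Operations
  - employee 4 (Jack): dept_id=NULL, no match -> kept with NULL
  - employee 5 (Alice): dept_id=2 -> matches Marketing
  - employee 6 (Julia): dept_id=3 -> matches Security
  - employee 7 (Victor): dept_id=3 -> matches Security
All 7 rows appear; 2 have NULL department.

SQL:
SELECT a.name, b.name AS department
FROM employees a
LEFT JOIN departments b ON a.dept_id = b.id

Result:
name   | department
-------+-----------
Quinn  | Operations
Dave   | NULL      
Olivia | Operations
Jack   | NULL      
Alice  | Marketing 
Julia  | Security  
Victor | Security  


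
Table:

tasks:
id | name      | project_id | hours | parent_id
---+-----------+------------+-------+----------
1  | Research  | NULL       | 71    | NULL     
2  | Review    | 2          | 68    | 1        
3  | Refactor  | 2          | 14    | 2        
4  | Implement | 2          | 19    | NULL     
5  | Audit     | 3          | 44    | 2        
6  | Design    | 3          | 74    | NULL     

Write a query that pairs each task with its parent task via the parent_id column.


This is a self-join: tasks is joined to a second copy of itself, matching each row's parent_id to another row's id. Use LEFT JOIN so rows with parent_id=NULL are kept.
  - task 1 (Research): parent_id=NULL -> NULL
  - task 2 (Review): parent_id=1 -> Research
  - task 3 (Refactor): parent_id=2 -> Review
  - task 4 (Implement): parent_id=NULL -> NULL
  - task 5 (Audit): parent_id=2 -> Review
  - task 6 (Design): parent_id=NULL -> NULL

SQL:
SELECT a.name AS item, b.name AS parent
FROM tasks a
LEFT JOIN tasks b ON a.parent_id = b.id

Result:
item      | parent  
----------+---------
Research  | NULL    
Review    | Research
Refactor  | Review  
Implement | NULL    
Audit     | Review  
Design    | NULL    
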